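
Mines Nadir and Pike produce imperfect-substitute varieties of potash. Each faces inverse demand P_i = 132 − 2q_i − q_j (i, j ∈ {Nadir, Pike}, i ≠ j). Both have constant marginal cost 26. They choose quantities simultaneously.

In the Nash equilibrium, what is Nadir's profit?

Mine Nadir's profit: π = q_{Nadir}(132 − 2q_{Nadir} − q_{Pike}) − 26q_{Nadir}.
∂π/∂q_{Nadir} = 106 − 4q_{Nadir} − q_{Pike} = 0 ⇒ q_{Nadir} = 26.5 − 0.25q_{Pike}.
The game is symmetric, so in equilibrium q_{Pike} = q_{Nadir}: the reaction function gives 1.25q_{Nadir} = 26.5, hence q_{Nadir} = 21.2.
P_{Nadir} = 132 − 2·21.2 − 21.2 = 68.4.
Profit = (68.4 − 26)·21.2 = 898.88.

898.88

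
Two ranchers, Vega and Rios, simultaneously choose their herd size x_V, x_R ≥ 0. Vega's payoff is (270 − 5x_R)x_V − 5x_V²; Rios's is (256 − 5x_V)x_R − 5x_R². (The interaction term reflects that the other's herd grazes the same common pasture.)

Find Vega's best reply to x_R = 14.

20

Expanding Vega's payoff: 270x_V − 5x_Rx_V − 5x_V².
∂π/∂x_V = 270 − 5x_R − 10x_V = 0, so x_V = 27 − 0.5x_R.
At x_R = 14: x_V = 27 − 0.5·14 = 20.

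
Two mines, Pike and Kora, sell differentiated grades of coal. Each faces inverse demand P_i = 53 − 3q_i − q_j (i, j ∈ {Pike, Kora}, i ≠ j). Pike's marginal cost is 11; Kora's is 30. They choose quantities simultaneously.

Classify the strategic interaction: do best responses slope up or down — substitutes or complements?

strategic substitutes

Mine Pike's profit: π = q_{Pike}(53 − 3q_{Pike} − q_{Kora}) − 11q_{Pike}.
∂π/∂q_{Pike} = 42 − 6q_{Pike} − q_{Kora} = 0 ⇒ q_{Pike} = 7 − (1/6)q_{Kora}.
The best-response slope dq_{Pike}/dq_{Kora} = −1/6 < 0: the reaction function is downward-sloping, so the choices are strategic substitutes.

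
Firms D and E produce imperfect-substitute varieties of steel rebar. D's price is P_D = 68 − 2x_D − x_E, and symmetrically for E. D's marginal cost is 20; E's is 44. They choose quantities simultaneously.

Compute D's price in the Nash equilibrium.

Firm D's profit: π = x_D(68 − 2x_D − x_E) − 20x_D.
∂π/∂x_D = 48 − 4x_D − x_E = 0 ⇒ x_D = 12 − 0.25x_E.
Similarly x_E = 6 − 0.25x_D.
Plugging x_E into D's best response: x_D = 12 − 0.25(6 − 0.25x_D) ⇒ 0.9375x_D = 10.5, so x_D = 11.2.
Then x_E = 6 − 0.25·11.2 = 3.2.
P_D = 68 − 2·11.2 − 3.2 = 42.4.

42.4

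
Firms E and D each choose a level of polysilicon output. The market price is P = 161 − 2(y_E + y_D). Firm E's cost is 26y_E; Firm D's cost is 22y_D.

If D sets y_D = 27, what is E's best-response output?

20.25

Firm E's profit: π = y_E(161 − 2(y_E + y_D)) − 26y_E.
∂π/∂y_E = 135 − 4y_E − 2y_D = 0, so y_E = 33.75 − 0.5y_D.
At y_D = 27: y_E = 33.75 − 0.5·27 = 20.25.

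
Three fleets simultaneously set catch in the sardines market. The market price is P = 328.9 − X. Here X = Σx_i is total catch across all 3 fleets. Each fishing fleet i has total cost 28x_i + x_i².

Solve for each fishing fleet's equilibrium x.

50.15

A representative fishing fleet's profit is π_i = x_i(328.9 − X) − 28x_i − x_i², with X = x_i + Σ_{j≠i} x_j.
First-order condition: 300.9 − 4x_i − Σ_{j≠i} x_j = 0.
Imposing symmetry (x_j = x for all j) turns Σ_{j≠i} x_j into 2x, so 300.9 = 6x and x = 50.15.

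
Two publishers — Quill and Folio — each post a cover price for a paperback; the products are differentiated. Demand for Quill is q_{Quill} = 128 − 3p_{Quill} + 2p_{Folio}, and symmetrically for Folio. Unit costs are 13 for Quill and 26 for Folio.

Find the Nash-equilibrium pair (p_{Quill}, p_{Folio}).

Quill's profit: π = (p_{Quill} − 13)(128 − 3p_{Quill} + 2p_{Folio}).
∂π/∂p_{Quill} = 167 − 6p_{Quill} + 2p_{Folio} = 0 ⇒ p_{Quill} = 167/6 + (1/3)p_{Folio}.
Similarly p_{Folio} = 103/3 + (1/3)p_{Quill}.
Substituting the second reaction function into the first: p_{Quill} = 167/6 + (1/3)(103/3 + (1/3)p_{Quill}), which gives (8/9)p_{Quill} = 707/18 ⇒ p_{Quill} = 44.1875.
Then p_{Folio} = 103/3 + (1/3)·44.1875 = 49.0625.

44.1875, 49.0625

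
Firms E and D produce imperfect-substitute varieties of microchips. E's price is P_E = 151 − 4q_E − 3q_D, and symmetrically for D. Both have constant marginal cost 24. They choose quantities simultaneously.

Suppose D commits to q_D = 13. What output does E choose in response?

11

Firm E's profit: π = q_E(151 − 4q_E − 3q_D) − 24q_E.
∂π/∂q_E = 127 − 8q_E − 3q_D = 0 ⇒ q_E = 15.875 − 0.375q_D.
At q_D = 13: q_E = 15.875 − 0.375·13 = 11.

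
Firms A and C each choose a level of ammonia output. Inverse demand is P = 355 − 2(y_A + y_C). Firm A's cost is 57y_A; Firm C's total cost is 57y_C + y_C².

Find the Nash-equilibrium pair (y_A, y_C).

59.6, 29.8

Firm A's profit: π = y_A(355 − 2(y_A + y_C)) − 57y_A.
∂π/∂y_A = 298 − 4y_A − 2y_C = 0, so y_A = 74.5 − 0.5y_C.
For C: ∂π/∂y_C = 298 − 6y_C − 2y_A = 0 ⇒ y_C = 149/3 − (1/3)y_A.
Solving the two reaction functions simultaneously: (1 − (−0.5)(−1/3))y_A = 74.5 − 0.5·(149/3), so (5/6)y_A = 149/3 and y_A = 59.6.
Then y_C = 149/3 − (1/3)·59.6 = 29.8.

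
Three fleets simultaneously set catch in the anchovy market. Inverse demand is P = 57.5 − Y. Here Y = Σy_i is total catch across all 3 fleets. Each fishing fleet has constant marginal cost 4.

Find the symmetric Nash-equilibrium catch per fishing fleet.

A representative fishing fleet's profit is π_i = y_i(57.5 − Y) − 4y_i, with Y = y_i + Σ_{j≠i} y_j.
First-order condition: 53.5 − 2y_i − Σ_{j≠i} y_j = 0.
With identical fishing fleets, set every y_j = y: then 53.5 − 2y − 2y = 0, i.e. y = 53.5/4 = 13.375.

13.375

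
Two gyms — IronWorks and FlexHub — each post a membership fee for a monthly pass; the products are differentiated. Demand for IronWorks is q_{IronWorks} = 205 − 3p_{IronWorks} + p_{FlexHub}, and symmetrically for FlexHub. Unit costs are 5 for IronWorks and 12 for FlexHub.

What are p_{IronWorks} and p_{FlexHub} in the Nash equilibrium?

IronWorks's profit: π = (p_{IronWorks} − 5)(205 − 3p_{IronWorks} + p_{FlexHub}).
∂π/∂p_{IronWorks} = 220 − 6p_{IronWorks} + p_{FlexHub} = 0 ⇒ p_{IronWorks} = 110/3 + (1/6)p_{FlexHub}.
Similarly p_{FlexHub} = 241/6 + (1/6)p_{IronWorks}.
Substituting the second reaction function into the first: p_{IronWorks} = 110/3 + (1/6)(241/6 + (1/6)p_{IronWorks}), which gives (35/36)p_{IronWorks} = 1561/36 ⇒ p_{IronWorks} = 44.6.
Then p_{FlexHub} = 241/6 + (1/6)·44.6 = 47.6.

44.6, 47.6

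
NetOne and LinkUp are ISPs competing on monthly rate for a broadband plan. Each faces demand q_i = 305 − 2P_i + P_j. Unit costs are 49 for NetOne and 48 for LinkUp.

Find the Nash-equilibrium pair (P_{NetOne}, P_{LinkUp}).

NetOne's profit: π = (P_{NetOne} − 49)(305 − 2P_{NetOne} + P_{LinkUp}).
∂π/∂P_{NetOne} = 403 − 4P_{NetOne} + P_{LinkUp} = 0 ⇒ P_{NetOne} = 100.75 + 0.25P_{LinkUp}.
Similarly P_{LinkUp} = 100.25 + 0.25P_{NetOne}.
Substituting the second reaction function into the first: P_{NetOne} = 100.75 + 0.25(100.25 + 0.25P_{NetOne}), which gives 0.9375P_{NetOne} = 125.8125 ⇒ P_{NetOne} = 134.2.
Then P_{LinkUp} = 100.25 + 0.25·134.2 = 133.8.

134.2, 133.8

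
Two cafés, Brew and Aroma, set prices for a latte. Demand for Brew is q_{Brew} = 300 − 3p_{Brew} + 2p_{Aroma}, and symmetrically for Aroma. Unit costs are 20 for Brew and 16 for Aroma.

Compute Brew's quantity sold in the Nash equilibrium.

Brew's profit: π = (p_{Brew} − 20)(300 − 3p_{Brew} + 2p_{Aroma}).
∂π/∂p_{Brew} = 360 − 6p_{Brew} + 2p_{Aroma} = 0 ⇒ p_{Brew} = 60 + (1/3)p_{Aroma}.
Similarly p_{Aroma} = 58 + (1/3)p_{Brew}.
Solving the two reaction functions simultaneously: (1 − (1/3)(1/3))p_{Brew} = 60 + (1/3)·58, so (8/9)p_{Brew} = 238/3 and p_{Brew} = 89.25.
Then p_{Aroma} = 58 + (1/3)·89.25 = 87.75.
q_{Brew} = 300 − 3·89.25 + 2·87.75 = 207.75.

207.75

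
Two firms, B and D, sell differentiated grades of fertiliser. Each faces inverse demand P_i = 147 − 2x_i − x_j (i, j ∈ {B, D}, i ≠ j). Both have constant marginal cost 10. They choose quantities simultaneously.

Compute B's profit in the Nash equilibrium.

Firm B's profit: π = x_B(147 − 2x_B − x_D) − 10x_B.
∂π/∂x_B = 137 − 4x_B − x_D = 0 ⇒ x_B = 34.25 − 0.25x_D.
By symmetry x_D = x_B; substituting into the reaction function, 1.25x_B = 34.25 and x_B = 27.4.
P_B = 147 − 2·27.4 − 27.4 = 64.8.
Profit = (64.8 − 10)·27.4 = 1501.52.

1501.52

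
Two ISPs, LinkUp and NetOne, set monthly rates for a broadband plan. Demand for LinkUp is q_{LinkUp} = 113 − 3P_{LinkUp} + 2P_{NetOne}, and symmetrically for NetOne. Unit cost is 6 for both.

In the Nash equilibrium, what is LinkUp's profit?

LinkUp's profit: π = (P_{LinkUp} − 6)(113 − 3P_{LinkUp} + 2P_{NetOne}).
∂π/∂P_{LinkUp} = 131 − 6P_{LinkUp} + 2P_{NetOne} = 0 ⇒ P_{LinkUp} = 131/6 + (1/3)P_{NetOne}.
The game is symmetric, so in equilibrium P_{NetOne} = P_{LinkUp}: the reaction function gives (2/3)P_{LinkUp} = 131/6, hence P_{LinkUp} = 32.75.
q_{LinkUp} = 113 − 3·32.75 + 2·32.75 = 80.25.
Profit = (32.75 − 6)·80.25 = 2146.6875.

2146.6875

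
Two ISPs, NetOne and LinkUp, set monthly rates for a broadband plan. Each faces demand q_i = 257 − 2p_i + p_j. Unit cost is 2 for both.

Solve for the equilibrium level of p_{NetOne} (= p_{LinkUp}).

87

NetOne's profit: π = (p_{NetOne} − 2)(257 − 2p_{NetOne} + p_{LinkUp}).
∂π/∂p_{NetOne} = 261 − 4p_{NetOne} + p_{LinkUp} = 0 ⇒ p_{NetOne} = 65.25 + 0.25p_{LinkUp}.
By symmetry p_{LinkUp} = p_{NetOne}; substituting into the reaction function, 0.75p_{NetOne} = 65.25 and p_{NetOne} = 87.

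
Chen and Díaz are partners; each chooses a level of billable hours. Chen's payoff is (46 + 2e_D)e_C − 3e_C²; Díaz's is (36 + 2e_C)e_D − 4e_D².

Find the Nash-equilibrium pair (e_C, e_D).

Expanding Chen's payoff: 46e_C + 2e_De_C − 3e_C².
∂π/∂e_C = 46 + 2e_D − 6e_C = 0, so e_C = 23/3 + (1/3)e_D.
Likewise for Díaz: e_D = 4.5 + 0.25e_C.
Solving the two reaction functions simultaneously: (1 − (1/3)(0.25))e_C = 23/3 + (1/3)·4.5, so (11/12)e_C = 55/6 and e_C = 10.
Then e_D = 4.5 + 0.25·10 = 7.

10, 7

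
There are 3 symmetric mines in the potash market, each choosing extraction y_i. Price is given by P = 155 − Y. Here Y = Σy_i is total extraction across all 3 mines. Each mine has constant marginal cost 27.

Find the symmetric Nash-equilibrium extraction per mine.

32

A representative mine's profit is π_i = y_i(155 − Y) − 27y_i, with Y = y_i + Σ_{j≠i} y_j.
First-order condition: 128 − 2y_i − Σ_{j≠i} y_j = 0.
In a symmetric equilibrium every mine chooses the same y, so Σ_{j≠i} y_j = 2y. The condition becomes 128 − 4y = 0, giving y = 128/4 = 32.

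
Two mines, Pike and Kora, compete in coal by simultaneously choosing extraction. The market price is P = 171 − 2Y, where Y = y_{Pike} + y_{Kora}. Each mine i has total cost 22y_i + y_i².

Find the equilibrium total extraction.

37.25

Mine Pike's profit: π = y_{Pike}(171 − 2(y_{Pike} + y_{Kora})) − 22y_{Pike} − y_{Pike}².
∂π/∂y_{Pike} = 149 − 6y_{Pike} − 2y_{Kora} = 0, so y_{Pike} = 149/6 − (1/3)y_{Kora}.
By symmetry y_{Kora} = y_{Pike}; substituting into the reaction function, (4/3)y_{Pike} = 149/6 and y_{Pike} = 18.625.
Total extraction: 18.625 + 18.625 = 37.25.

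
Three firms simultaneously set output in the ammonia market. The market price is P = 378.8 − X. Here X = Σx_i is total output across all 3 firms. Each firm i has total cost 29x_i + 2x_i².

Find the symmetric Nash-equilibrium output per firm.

A representative firm's profit is π_i = x_i(378.8 − X) − 29x_i − 2x_i², with X = x_i + Σ_{j≠i} x_j.
First-order condition: 349.8 − 6x_i − Σ_{j≠i} x_j = 0.
In a symmetric equilibrium every firm chooses the same x, so Σ_{j≠i} x_j = 2x. The condition becomes 349.8 − 8x = 0, giving x = 349.8/8 = 43.725.

43.725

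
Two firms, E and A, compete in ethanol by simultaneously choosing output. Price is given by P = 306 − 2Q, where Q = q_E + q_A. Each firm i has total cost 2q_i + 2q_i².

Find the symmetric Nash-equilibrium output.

30.4

Firm E's profit: π = q_E(306 − 2(q_E + q_A)) − 2q_E − 2q_E².
∂π/∂q_E = 304 − 8q_E − 2q_A = 0, so q_E = 38 − 0.25q_A.
The game is symmetric, so in equilibrium q_A = q_E: the reaction function gives 1.25q_E = 38, hence q_E = 30.4.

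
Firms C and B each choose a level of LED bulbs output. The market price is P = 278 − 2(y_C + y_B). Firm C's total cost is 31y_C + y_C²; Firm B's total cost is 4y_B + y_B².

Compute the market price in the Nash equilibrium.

Firm C's profit: π = y_C(278 − 2(y_C + y_B)) − 31y_C − y_C².
∂π/∂y_C = 247 − 6y_C − 2y_B = 0, so y_C = 247/6 − (1/3)y_B.
By the same steps for B: y_B = 137/3 − (1/3)y_C.
Plugging y_B into C's best response: y_C = 247/6 − (1/3)(137/3 − (1/3)y_C) ⇒ (8/9)y_C = 467/18, so y_C = 29.1875.
Then y_B = 137/3 − (1/3)·29.1875 = 35.9375.
Equilibrium price: P = 278 − 2·65.125 = 147.75.

147.75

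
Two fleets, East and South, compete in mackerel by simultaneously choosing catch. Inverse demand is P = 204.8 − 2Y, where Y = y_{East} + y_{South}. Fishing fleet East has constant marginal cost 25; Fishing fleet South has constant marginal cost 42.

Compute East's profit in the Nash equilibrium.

Fishing fleet East's profit: π = y_{East}(204.8 − 2(y_{East} + y_{South})) − 25y_{East}.
∂π/∂y_{East} = 179.8 − 4y_{East} − 2y_{South} = 0, so y_{East} = 44.95 − 0.5y_{South}.
By the same steps for South: y_{South} = 40.7 − 0.5y_{East}.
Solving the two reaction functions simultaneously: (1 − (−0.5)(−0.5))y_{East} = 44.95 − 0.5·40.7, so 0.75y_{East} = 24.6 and y_{East} = 32.8.
Then y_{South} = 40.7 − 0.5·32.8 = 24.3.
Price P = 204.8 − 2·57.1 = 90.6.
East's profit: (90.6 − 25)·32.8 = 2151.68.

2151.68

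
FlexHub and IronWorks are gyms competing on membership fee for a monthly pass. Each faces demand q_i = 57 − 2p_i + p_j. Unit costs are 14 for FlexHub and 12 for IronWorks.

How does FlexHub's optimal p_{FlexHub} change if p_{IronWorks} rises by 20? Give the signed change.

5

FlexHub's profit: π = (p_{FlexHub} − 14)(57 − 2p_{FlexHub} + p_{IronWorks}).
∂π/∂p_{FlexHub} = 85 − 4p_{FlexHub} + p_{IronWorks} = 0 ⇒ p_{FlexHub} = 21.25 + 0.25p_{IronWorks}.
The reaction-function slope is 0.25, so a 20-unit rise in p_{IronWorks} moves p_{FlexHub} by 0.25 × 20 = 5. FlexHub's best response rises — the actions are strategic complements.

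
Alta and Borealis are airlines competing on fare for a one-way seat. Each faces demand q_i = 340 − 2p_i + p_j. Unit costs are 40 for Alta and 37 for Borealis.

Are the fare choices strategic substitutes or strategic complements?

Alta's profit: π = (p_{Alta} − 40)(340 − 2p_{Alta} + p_{Borealis}).
∂π/∂p_{Alta} = 420 − 4p_{Alta} + p_{Borealis} = 0 ⇒ p_{Alta} = 105 + 0.25p_{Borealis}.
The best-response slope dp_{Alta}/dp_{Borealis} = 0.25 > 0: the reaction function is upward-sloping, so the choices are strategic complements.

strategic complements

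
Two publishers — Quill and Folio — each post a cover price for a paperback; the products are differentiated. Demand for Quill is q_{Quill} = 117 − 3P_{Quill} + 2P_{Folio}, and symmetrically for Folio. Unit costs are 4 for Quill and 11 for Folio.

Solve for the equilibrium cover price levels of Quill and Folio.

33.5625, 36.1875

Quill's profit: π = (P_{Quill} − 4)(117 − 3P_{Quill} + 2P_{Folio}).
∂π/∂P_{Quill} = 129 − 6P_{Quill} + 2P_{Folio} = 0 ⇒ P_{Quill} = 21.5 + (1/3)P_{Folio}.
Similarly P_{Folio} = 25 + (1/3)P_{Quill}.
Solving the two reaction functions simultaneously: (1 − (1/3)(1/3))P_{Quill} = 21.5 + (1/3)·25, so (8/9)P_{Quill} = 179/6 and P_{Quill} = 33.5625.
Then P_{Folio} = 25 + (1/3)·33.5625 = 36.1875.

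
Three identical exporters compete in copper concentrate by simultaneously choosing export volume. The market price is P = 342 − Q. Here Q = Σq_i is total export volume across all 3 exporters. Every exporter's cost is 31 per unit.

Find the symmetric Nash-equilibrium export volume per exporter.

77.75

A representative exporter's profit is π_i = q_i(342 − Q) − 31q_i, with Q = q_i + Σ_{j≠i} q_j.
First-order condition: 311 − 2q_i − Σ_{j≠i} q_j = 0.
Imposing symmetry (q_j = q for all j) turns Σ_{j≠i} q_j into 2q, so 311 = 4q and q = 77.75.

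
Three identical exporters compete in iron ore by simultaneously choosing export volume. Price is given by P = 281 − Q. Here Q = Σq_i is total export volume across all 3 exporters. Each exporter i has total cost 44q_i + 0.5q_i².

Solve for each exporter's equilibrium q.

47.4

A representative exporter's profit is π_i = q_i(281 − Q) − 44q_i − 0.5q_i², with Q = q_i + Σ_{j≠i} q_j.
First-order condition: 237 − 3q_i − Σ_{j≠i} q_j = 0.
Imposing symmetry (q_j = q for all j) turns Σ_{j≠i} q_j into 2q, so 237 = 5q and q = 47.4.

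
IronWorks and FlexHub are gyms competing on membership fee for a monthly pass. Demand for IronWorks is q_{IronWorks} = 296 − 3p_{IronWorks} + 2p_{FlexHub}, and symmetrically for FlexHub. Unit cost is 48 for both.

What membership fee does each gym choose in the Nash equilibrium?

IronWorks's profit: π = (p_{IronWorks} − 48)(296 − 3p_{IronWorks} + 2p_{FlexHub}).
∂π/∂p_{IronWorks} = 440 − 6p_{IronWorks} + 2p_{FlexHub} = 0 ⇒ p_{IronWorks} = 220/3 + (1/3)p_{FlexHub}.
The game is symmetric, so in equilibrium p_{FlexHub} = p_{IronWorks}: the reaction function gives (2/3)p_{IronWorks} = 220/3, hence p_{IronWorks} = 110.

110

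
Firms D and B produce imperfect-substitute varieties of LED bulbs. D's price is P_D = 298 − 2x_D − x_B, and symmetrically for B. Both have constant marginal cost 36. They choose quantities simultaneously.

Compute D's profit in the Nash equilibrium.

Firm D's profit: π = x_D(298 − 2x_D − x_B) − 36x_D.
∂π/∂x_D = 262 − 4x_D − x_B = 0 ⇒ x_D = 65.5 − 0.25x_B.
The game is symmetric, so in equilibrium x_B = x_D: the reaction function gives 1.25x_D = 65.5, hence x_D = 52.4.
P_D = 298 − 2·52.4 − 52.4 = 140.8.
Profit = (140.8 − 36)·52.4 = 5491.52.

5491.52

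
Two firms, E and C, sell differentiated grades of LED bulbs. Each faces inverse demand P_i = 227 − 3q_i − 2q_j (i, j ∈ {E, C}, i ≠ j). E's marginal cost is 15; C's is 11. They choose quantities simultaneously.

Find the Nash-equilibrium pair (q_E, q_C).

Firm E's profit: π = q_E(227 − 3q_E − 2q_C) − 15q_E.
∂π/∂q_E = 212 − 6q_E − 2q_C = 0 ⇒ q_E = 106/3 − (1/3)q_C.
Similarly q_C = 36 − (1/3)q_E.
Substituting the second reaction function into the first: q_E = 106/3 − (1/3)(36 − (1/3)q_E), which gives (8/9)q_E = 70/3 ⇒ q_E = 26.25.
Then q_C = 36 − (1/3)·26.25 = 27.25.

26.25, 27.25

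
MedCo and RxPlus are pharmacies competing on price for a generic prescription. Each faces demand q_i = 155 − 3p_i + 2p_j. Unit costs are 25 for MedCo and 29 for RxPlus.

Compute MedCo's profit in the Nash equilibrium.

MedCo's profit: π = (p_{MedCo} − 25)(155 − 3p_{MedCo} + 2p_{RxPlus}).
∂π/∂p_{MedCo} = 230 − 6p_{MedCo} + 2p_{RxPlus} = 0 ⇒ p_{MedCo} = 115/3 + (1/3)p_{RxPlus}.
Similarly p_{RxPlus} = 121/3 + (1/3)p_{MedCo}.
Substituting the second reaction function into the first: p_{MedCo} = 115/3 + (1/3)(121/3 + (1/3)p_{MedCo}), which gives (8/9)p_{MedCo} = 466/9 ⇒ p_{MedCo} = 58.25.
Then p_{RxPlus} = 121/3 + (1/3)·58.25 = 59.75.
q_{MedCo} = 155 − 3·58.25 + 2·59.75 = 99.75.
Profit = (58.25 − 25)·99.75 = 3316.6875.

3316.6875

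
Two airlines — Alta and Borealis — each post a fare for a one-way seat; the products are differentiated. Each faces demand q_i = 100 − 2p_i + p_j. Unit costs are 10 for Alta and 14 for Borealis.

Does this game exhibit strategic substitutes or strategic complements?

Alta's profit: π = (p_{Alta} − 10)(100 − 2p_{Alta} + p_{Borealis}).
∂π/∂p_{Alta} = 120 − 4p_{Alta} + p_{Borealis} = 0 ⇒ p_{Alta} = 30 + 0.25p_{Borealis}.
The best-response slope dp_{Alta}/dp_{Borealis} = 0.25 > 0: the reaction function is upward-sloping, so the choices are strategic complements.

strategic complements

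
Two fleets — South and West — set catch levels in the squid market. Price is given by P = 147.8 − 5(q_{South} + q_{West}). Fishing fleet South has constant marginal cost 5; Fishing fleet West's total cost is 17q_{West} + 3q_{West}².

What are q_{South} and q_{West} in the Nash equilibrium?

Fishing fleet South's profit: π = q_{South}(147.8 − 5(q_{South} + q_{West})) − 5q_{South}.
∂π/∂q_{South} = 142.8 − 10q_{South} − 5q_{West} = 0, so q_{South} = 14.28 − 0.5q_{West}.
For West: ∂π/∂q_{West} = 130.8 − 16q_{West} − 5q_{South} = 0 ⇒ q_{West} = 8.175 − 0.3125q_{South}.
Substituting the second reaction function into the first: q_{South} = 14.28 − 0.5(8.175 − 0.3125q_{South}), which gives (27/32)q_{South} = 10.1925 ⇒ q_{South} = 12.08.
Then q_{West} = 8.175 − 0.3125·12.08 = 4.4.

12.08, 4.4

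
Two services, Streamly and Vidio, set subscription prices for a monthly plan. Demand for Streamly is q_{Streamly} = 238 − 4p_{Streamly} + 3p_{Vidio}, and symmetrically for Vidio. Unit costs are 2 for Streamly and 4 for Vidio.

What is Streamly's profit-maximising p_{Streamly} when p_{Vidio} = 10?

34.5

Streamly's profit: π = (p_{Streamly} − 2)(238 − 4p_{Streamly} + 3p_{Vidio}).
∂π/∂p_{Streamly} = 246 − 8p_{Streamly} + 3p_{Vidio} = 0 ⇒ p_{Streamly} = 30.75 + 0.375p_{Vidio}.
At p_{Vidio} = 10: p_{Streamly} = 30.75 + 0.375·10 = 34.5.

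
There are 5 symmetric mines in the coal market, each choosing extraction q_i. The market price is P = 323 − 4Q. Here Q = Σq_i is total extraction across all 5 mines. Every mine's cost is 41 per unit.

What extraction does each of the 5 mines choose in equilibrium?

A representative mine's profit is π_i = q_i(323 − 4Q) − 41q_i, with Q = q_i + Σ_{j≠i} q_j.
First-order condition: 282 − 8q_i − 4Σ_{j≠i} q_j = 0.
In a symmetric equilibrium every mine chooses the same q, so Σ_{j≠i} q_j = 4q. The condition becomes 282 − 24q = 0, giving q = 282/24 = 11.75.

11.75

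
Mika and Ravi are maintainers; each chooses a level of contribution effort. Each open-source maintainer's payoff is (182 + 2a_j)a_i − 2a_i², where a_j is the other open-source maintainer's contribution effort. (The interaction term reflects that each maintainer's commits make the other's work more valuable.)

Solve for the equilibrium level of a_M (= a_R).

Mika's payoff is (182 + 2a_R)a_M − 2a_M².
∂π/∂a_M = 182 + 2a_R − 4a_M = 0, so a_M = 45.5 + 0.5a_R.
By symmetry a_R = a_M; substituting into the reaction function, 0.5a_M = 45.5 and a_M = 91.

91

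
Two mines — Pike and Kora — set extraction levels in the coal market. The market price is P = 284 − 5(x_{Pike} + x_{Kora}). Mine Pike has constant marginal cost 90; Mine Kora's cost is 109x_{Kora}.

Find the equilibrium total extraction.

Mine Pike's profit: π = x_{Pike}(284 − 5(x_{Pike} + x_{Kora})) − 90x_{Pike}.
∂π/∂x_{Pike} = 194 − 10x_{Pike} − 5x_{Kora} = 0, so x_{Pike} = 19.4 − 0.5x_{Kora}.
By the same steps for Kora: x_{Kora} = 17.5 − 0.5x_{Pike}.
Plugging x_{Kora} into Pike's best response: x_{Pike} = 19.4 − 0.5(17.5 − 0.5x_{Pike}) ⇒ 0.75x_{Pike} = 10.65, so x_{Pike} = 14.2.
Then x_{Kora} = 17.5 − 0.5·14.2 = 10.4.
Total extraction: 14.2 + 10.4 = 24.6.

24.6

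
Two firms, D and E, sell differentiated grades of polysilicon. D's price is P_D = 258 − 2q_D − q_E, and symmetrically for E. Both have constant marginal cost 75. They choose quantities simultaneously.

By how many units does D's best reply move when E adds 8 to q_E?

Firm D's profit: π = q_D(258 − 2q_D − q_E) − 75q_D.
∂π/∂q_D = 183 − 4q_D − q_E = 0 ⇒ q_D = 45.75 − 0.25q_E.
The reaction-function slope is −0.25, so an 8-unit rise in q_E moves q_D by −0.25 × 8 = −2. D's best response falls — the actions are strategic substitutes.

-2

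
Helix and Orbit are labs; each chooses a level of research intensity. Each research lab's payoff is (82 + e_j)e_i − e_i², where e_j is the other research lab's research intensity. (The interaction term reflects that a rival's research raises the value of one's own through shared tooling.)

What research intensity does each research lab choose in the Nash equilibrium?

82

Helix's payoff is (82 + e_O)e_H − e_H².
∂π/∂e_H = 82 + e_O − 2e_H = 0, so e_H = 41 + 0.5e_O.
By symmetry e_O = e_H; substituting into the reaction function, 0.5e_H = 41 and e_H = 82.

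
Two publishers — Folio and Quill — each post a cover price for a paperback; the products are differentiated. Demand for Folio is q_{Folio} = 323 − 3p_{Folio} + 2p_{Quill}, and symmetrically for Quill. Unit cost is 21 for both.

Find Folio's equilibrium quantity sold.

226.5

Folio's profit: π = (p_{Folio} − 21)(323 − 3p_{Folio} + 2p_{Quill}).
∂π/∂p_{Folio} = 386 − 6p_{Folio} + 2p_{Quill} = 0 ⇒ p_{Folio} = 193/3 + (1/3)p_{Quill}.
Setting p_{Folio} = p_{Quill} in the reaction function: p_{Folio} = 193/3 + (1/3)p_{Folio}, so p_{Folio} = (193/3) / (2/3) = 96.5.
q_{Folio} = 323 − 3·96.5 + 2·96.5 = 226.5.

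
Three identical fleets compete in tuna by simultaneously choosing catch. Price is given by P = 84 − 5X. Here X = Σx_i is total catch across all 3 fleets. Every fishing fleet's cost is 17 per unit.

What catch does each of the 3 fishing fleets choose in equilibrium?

3.35

A representative fishing fleet's profit is π_i = x_i(84 − 5X) − 17x_i, with X = x_i + Σ_{j≠i} x_j.
First-order condition: 67 − 10x_i − 5Σ_{j≠i} x_j = 0.
With identical fishing fleets, set every x_j = x: then 67 − 10x − 10x = 0, i.e. x = 67/20 = 3.35.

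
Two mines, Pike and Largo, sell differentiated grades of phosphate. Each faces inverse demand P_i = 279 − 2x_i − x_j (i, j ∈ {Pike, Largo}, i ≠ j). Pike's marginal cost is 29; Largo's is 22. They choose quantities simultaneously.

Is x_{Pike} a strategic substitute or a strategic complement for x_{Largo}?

Mine Pike's profit: π = x_{Pike}(279 − 2x_{Pike} − x_{Largo}) − 29x_{Pike}.
∂π/∂x_{Pike} = 250 − 4x_{Pike} − x_{Largo} = 0 ⇒ x_{Pike} = 62.5 − 0.25x_{Largo}.
The best-response slope dx_{Pike}/dx_{Largo} = −0.25 < 0: the reaction function is downward-sloping, so the choices are strategic substitutes.

strategic substitutes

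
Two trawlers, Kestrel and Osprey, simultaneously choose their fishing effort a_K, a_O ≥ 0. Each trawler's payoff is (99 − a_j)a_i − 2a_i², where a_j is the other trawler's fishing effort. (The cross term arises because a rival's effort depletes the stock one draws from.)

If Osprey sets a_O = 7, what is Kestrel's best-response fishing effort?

23

Kestrel's payoff is (99 − a_O)a_K − 2a_K².
∂π/∂a_K = 99 − a_O − 4a_K = 0, so a_K = 24.75 − 0.25a_O.
At a_O = 7: a_K = 24.75 − 0.25·7 = 23.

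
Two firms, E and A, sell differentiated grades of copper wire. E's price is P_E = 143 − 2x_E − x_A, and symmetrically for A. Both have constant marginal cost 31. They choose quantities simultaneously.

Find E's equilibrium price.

Firm E's profit: π = x_E(143 − 2x_E − x_A) − 31x_E.
∂π/∂x_E = 112 − 4x_E − x_A = 0 ⇒ x_E = 28 − 0.25x_A.
Setting x_E = x_A in the reaction function: x_E = 28 − 0.25x_E, so x_E = 28 / 1.25 = 22.4.
P_E = 143 − 2·22.4 − 22.4 = 75.8.

75.8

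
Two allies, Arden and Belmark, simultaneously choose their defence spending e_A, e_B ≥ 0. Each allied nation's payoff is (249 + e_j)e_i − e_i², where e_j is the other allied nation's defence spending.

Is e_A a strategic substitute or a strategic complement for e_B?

Arden's payoff is (249 + e_B)e_A − e_A².
∂π/∂e_A = 249 + e_B − 2e_A = 0, so e_A = 124.5 + 0.5e_B.
The best-response slope de_A/de_B = 0.5 > 0: the reaction function is upward-sloping, so the choices are strategic complements.

strategic complements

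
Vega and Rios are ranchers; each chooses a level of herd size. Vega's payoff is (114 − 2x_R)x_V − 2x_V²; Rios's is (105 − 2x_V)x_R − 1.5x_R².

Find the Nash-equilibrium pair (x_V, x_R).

Expanding Vega's payoff: 114x_V − 2x_Rx_V − 2x_V².
∂π/∂x_V = 114 − 2x_R − 4x_V = 0, so x_V = 28.5 − 0.5x_R.
Likewise for Rios: x_R = 35 − (2/3)x_V.
Plugging x_R into Vega's best response: x_V = 28.5 − 0.5(35 − (2/3)x_V) ⇒ (2/3)x_V = 11, so x_V = 16.5.
Then x_R = 35 − (2/3)·16.5 = 24.

16.5, 24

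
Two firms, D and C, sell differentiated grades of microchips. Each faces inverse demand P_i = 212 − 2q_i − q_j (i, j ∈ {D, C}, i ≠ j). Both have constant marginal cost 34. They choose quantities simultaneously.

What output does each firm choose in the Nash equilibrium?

35.6

Firm D's profit: π = q_D(212 − 2q_D − q_C) − 34q_D.
∂π/∂q_D = 178 − 4q_D − q_C = 0 ⇒ q_D = 44.5 − 0.25q_C.
By symmetry q_C = q_D; substituting into the reaction function, 1.25q_D = 44.5 and q_D = 35.6.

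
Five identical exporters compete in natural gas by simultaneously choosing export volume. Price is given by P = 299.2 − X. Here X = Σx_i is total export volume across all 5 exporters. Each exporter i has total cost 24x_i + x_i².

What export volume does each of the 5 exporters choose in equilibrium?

34.4

A representative exporter's profit is π_i = x_i(299.2 − X) − 24x_i − x_i², with X = x_i + Σ_{j≠i} x_j.
First-order condition: 275.2 − 4x_i − Σ_{j≠i} x_j = 0.
With identical exporters, set every x_j = x: then 275.2 − 4x − 4x = 0, i.e. x = 275.2/8 = 34.4.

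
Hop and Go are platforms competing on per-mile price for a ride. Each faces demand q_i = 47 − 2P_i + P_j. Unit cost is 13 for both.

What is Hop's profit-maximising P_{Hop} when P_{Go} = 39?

Hop's profit: π = (P_{Hop} − 13)(47 − 2P_{Hop} + P_{Go}).
∂π/∂P_{Hop} = 73 − 4P_{Hop} + P_{Go} = 0 ⇒ P_{Hop} = 18.25 + 0.25P_{Go}.
At P_{Go} = 39: P_{Hop} = 18.25 + 0.25·39 = 28.

28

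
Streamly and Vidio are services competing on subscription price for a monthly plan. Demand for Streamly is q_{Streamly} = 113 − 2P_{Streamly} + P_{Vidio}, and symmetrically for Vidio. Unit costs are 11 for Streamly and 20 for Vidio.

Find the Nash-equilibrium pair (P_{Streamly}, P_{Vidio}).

46.2, 49.8

Streamly's profit: π = (P_{Streamly} − 11)(113 − 2P_{Streamly} + P_{Vidio}).
∂π/∂P_{Streamly} = 135 − 4P_{Streamly} + P_{Vidio} = 0 ⇒ P_{Streamly} = 33.75 + 0.25P_{Vidio}.
Similarly P_{Vidio} = 38.25 + 0.25P_{Streamly}.
Substituting the second reaction function into the first: P_{Streamly} = 33.75 + 0.25(38.25 + 0.25P_{Streamly}), which gives 0.9375P_{Streamly} = 43.3125 ⇒ P_{Streamly} = 46.2.
Then P_{Vidio} = 38.25 + 0.25·46.2 = 49.8.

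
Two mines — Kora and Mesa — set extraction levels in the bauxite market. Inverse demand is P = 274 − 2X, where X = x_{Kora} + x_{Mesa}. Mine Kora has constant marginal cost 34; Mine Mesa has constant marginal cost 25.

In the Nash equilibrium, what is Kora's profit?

2964.5

Mine Kora's profit: π = x_{Kora}(274 − 2(x_{Kora} + x_{Mesa})) − 34x_{Kora}.
∂π/∂x_{Kora} = 240 − 4x_{Kora} − 2x_{Mesa} = 0, so x_{Kora} = 60 − 0.5x_{Mesa}.
By the same steps for Mesa: x_{Mesa} = 62.25 − 0.5x_{Kora}.
Plugging x_{Mesa} into Kora's best response: x_{Kora} = 60 − 0.5(62.25 − 0.5x_{Kora}) ⇒ 0.75x_{Kora} = 28.875, so x_{Kora} = 38.5.
Then x_{Mesa} = 62.25 − 0.5·38.5 = 43.
Price P = 274 − 2·81.5 = 111.
Kora's profit: (111 − 34)·38.5 = 2964.5.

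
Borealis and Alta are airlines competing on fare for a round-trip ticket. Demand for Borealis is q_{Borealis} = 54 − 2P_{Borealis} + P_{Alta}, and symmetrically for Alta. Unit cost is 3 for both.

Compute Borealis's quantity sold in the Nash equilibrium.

34

Borealis's profit: π = (P_{Borealis} − 3)(54 − 2P_{Borealis} + P_{Alta}).
∂π/∂P_{Borealis} = 60 − 4P_{Borealis} + P_{Alta} = 0 ⇒ P_{Borealis} = 15 + 0.25P_{Alta}.
Setting P_{Borealis} = P_{Alta} in the reaction function: P_{Borealis} = 15 + 0.25P_{Borealis}, so P_{Borealis} = 15 / 0.75 = 20.
q_{Borealis} = 54 − 2·20 + 20 = 34.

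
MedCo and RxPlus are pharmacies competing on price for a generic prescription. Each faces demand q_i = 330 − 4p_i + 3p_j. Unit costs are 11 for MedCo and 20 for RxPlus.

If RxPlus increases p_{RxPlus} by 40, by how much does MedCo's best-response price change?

15

MedCo's profit: π = (p_{MedCo} − 11)(330 − 4p_{MedCo} + 3p_{RxPlus}).
∂π/∂p_{MedCo} = 374 − 8p_{MedCo} + 3p_{RxPlus} = 0 ⇒ p_{MedCo} = 46.75 + 0.375p_{RxPlus}.
The reaction-function slope is 0.375, so a 40-unit rise in p_{RxPlus} moves p_{MedCo} by 0.375 × 40 = 15. MedCo's best response rises — the actions are strategic complements.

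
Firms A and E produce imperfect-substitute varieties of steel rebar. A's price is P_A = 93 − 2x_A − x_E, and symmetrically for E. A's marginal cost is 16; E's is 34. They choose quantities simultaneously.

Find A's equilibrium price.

Firm A's profit: π = x_A(93 − 2x_A − x_E) − 16x_A.
∂π/∂x_A = 77 − 4x_A − x_E = 0 ⇒ x_A = 19.25 − 0.25x_E.
Similarly x_E = 14.75 − 0.25x_A.
Plugging x_E into A's best response: x_A = 19.25 − 0.25(14.75 − 0.25x_A) ⇒ 0.9375x_A = 15.5625, so x_A = 16.6.
Then x_E = 14.75 − 0.25·16.6 = 10.6.
P_A = 93 − 2·16.6 − 10.6 = 49.2.

49.2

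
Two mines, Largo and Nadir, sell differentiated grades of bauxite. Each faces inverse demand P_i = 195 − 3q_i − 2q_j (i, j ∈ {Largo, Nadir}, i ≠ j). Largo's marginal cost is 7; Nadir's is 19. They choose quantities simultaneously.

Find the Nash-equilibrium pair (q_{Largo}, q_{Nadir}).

Mine Largo's profit: π = q_{Largo}(195 − 3q_{Largo} − 2q_{Nadir}) − 7q_{Largo}.
∂π/∂q_{Largo} = 188 − 6q_{Largo} − 2q_{Nadir} = 0 ⇒ q_{Largo} = 94/3 − (1/3)q_{Nadir}.
Similarly q_{Nadir} = 88/3 − (1/3)q_{Largo}.
Substituting the second reaction function into the first: q_{Largo} = 94/3 − (1/3)(88/3 − (1/3)q_{Largo}), which gives (8/9)q_{Largo} = 194/9 ⇒ q_{Largo} = 24.25.
Then q_{Nadir} = 88/3 − (1/3)·24.25 = 21.25.

24.25, 21.25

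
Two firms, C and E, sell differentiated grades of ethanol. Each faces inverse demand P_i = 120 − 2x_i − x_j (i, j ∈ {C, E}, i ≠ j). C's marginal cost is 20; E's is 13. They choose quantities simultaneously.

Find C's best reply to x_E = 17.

20.75

Firm C's profit: π = x_C(120 − 2x_C − x_E) − 20x_C.
∂π/∂x_C = 100 − 4x_C − x_E = 0 ⇒ x_C = 25 − 0.25x_E.
At x_E = 17: x_C = 25 − 0.25·17 = 20.75.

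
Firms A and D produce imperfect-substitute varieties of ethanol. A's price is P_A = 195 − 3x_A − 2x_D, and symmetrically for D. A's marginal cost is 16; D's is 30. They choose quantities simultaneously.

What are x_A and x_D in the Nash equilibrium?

23.25, 19.75

Firm A's profit: π = x_A(195 − 3x_A − 2x_D) − 16x_A.
∂π/∂x_A = 179 − 6x_A − 2x_D = 0 ⇒ x_A = 179/6 − (1/3)x_D.
Similarly x_D = 27.5 − (1/3)x_A.
Substituting the second reaction function into the first: x_A = 179/6 − (1/3)(27.5 − (1/3)x_A), which gives (8/9)x_A = 62/3 ⇒ x_A = 23.25.
Then x_D = 27.5 − (1/3)·23.25 = 19.75.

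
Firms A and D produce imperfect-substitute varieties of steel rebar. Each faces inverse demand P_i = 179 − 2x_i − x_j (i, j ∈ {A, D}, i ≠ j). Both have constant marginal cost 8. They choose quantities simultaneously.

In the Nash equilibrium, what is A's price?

Firm A's profit: π = x_A(179 − 2x_A − x_D) − 8x_A.
∂π/∂x_A = 171 − 4x_A − x_D = 0 ⇒ x_A = 42.75 − 0.25x_D.
The game is symmetric, so in equilibrium x_D = x_A: the reaction function gives 1.25x_A = 42.75, hence x_A = 34.2.
P_A = 179 − 2·34.2 − 34.2 = 76.4.

76.4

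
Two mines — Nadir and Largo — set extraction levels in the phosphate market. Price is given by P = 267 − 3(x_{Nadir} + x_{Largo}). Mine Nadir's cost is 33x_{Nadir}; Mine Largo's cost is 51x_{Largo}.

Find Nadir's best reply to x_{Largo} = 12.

33

Mine Nadir's profit: π = x_{Nadir}(267 − 3(x_{Nadir} + x_{Largo})) − 33x_{Nadir}.
∂π/∂x_{Nadir} = 234 − 6x_{Nadir} − 3x_{Largo} = 0, so x_{Nadir} = 39 − 0.5x_{Largo}.
At x_{Largo} = 12: x_{Nadir} = 39 − 0.5·12 = 33.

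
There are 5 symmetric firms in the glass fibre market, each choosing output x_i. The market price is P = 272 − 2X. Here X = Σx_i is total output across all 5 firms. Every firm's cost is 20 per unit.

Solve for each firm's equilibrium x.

A representative firm's profit is π_i = x_i(272 − 2X) − 20x_i, with X = x_i + Σ_{j≠i} x_j.
First-order condition: 252 − 4x_i − 2Σ_{j≠i} x_j = 0.
Imposing symmetry (x_j = x for all j) turns Σ_{j≠i} x_j into 4x, so 252 = 12x and x = 21.

21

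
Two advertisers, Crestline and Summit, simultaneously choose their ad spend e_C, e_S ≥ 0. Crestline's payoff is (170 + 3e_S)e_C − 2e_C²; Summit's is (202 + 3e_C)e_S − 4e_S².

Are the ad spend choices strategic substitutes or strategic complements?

strategic complements

Expanding Crestline's payoff: 170e_C + 3e_Se_C − 2e_C².
∂π/∂e_C = 170 + 3e_S − 4e_C = 0, so e_C = 42.5 + 0.75e_S.
The best-response slope de_C/de_S = 0.75 > 0: the reaction function is upward-sloping, so the choices are strategic complements.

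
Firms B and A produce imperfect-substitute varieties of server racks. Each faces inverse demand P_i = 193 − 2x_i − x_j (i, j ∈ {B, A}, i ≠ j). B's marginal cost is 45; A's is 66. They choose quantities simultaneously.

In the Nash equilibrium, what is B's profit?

1922

Firm B's profit: π = x_B(193 − 2x_B − x_A) − 45x_B.
∂π/∂x_B = 148 − 4x_B − x_A = 0 ⇒ x_B = 37 − 0.25x_A.
Similarly x_A = 31.75 − 0.25x_B.
Solving the two reaction functions simultaneously: (1 − (−0.25)(−0.25))x_B = 37 − 0.25·31.75, so 0.9375x_B = 29.0625 and x_B = 31.
Then x_A = 31.75 − 0.25·31 = 24.
P_B = 193 − 2·31 − 24 = 107.
Profit = (107 − 45)·31 = 1922.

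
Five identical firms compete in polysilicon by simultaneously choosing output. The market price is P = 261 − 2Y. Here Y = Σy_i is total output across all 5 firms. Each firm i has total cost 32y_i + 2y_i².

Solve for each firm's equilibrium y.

14.3125

A representative firm's profit is π_i = y_i(261 − 2Y) − 32y_i − 2y_i², with Y = y_i + Σ_{j≠i} y_j.
First-order condition: 229 − 8y_i − 2Σ_{j≠i} y_j = 0.
With identical firms, set every y_j = y: then 229 − 8y − 8y = 0, i.e. y = 229/16 = 14.3125.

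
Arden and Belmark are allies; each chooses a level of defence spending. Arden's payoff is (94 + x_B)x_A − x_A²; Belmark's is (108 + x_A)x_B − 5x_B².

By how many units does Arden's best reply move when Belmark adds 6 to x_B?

Expanding Arden's payoff: 94x_A + x_Bx_A − x_A².
∂π/∂x_A = 94 + x_B − 2x_A = 0, so x_A = 47 + 0.5x_B.
The reaction-function slope is 0.5, so a 6-unit rise in x_B moves x_A by 0.5 × 6 = 3. Arden's best response rises — the actions are strategic complements.

3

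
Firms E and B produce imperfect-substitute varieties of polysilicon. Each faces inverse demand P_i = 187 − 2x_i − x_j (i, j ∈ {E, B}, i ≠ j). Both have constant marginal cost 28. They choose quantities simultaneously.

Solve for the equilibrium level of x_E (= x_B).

Firm E's profit: π = x_E(187 − 2x_E − x_B) − 28x_E.
∂π/∂x_E = 159 − 4x_E − x_B = 0 ⇒ x_E = 39.75 − 0.25x_B.
Setting x_E = x_B in the reaction function: x_E = 39.75 − 0.25x_E, so x_E = 39.75 / 1.25 = 31.8.

31.8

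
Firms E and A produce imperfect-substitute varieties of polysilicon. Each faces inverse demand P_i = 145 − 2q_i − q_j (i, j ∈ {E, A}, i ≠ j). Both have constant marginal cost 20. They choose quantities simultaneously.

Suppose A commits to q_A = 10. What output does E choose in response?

Firm E's profit: π = q_E(145 − 2q_E − q_A) − 20q_E.
∂π/∂q_E = 125 − 4q_E − q_A = 0 ⇒ q_E = 31.25 − 0.25q_A.
At q_A = 10: q_E = 31.25 − 0.25·10 = 28.75.

28.75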